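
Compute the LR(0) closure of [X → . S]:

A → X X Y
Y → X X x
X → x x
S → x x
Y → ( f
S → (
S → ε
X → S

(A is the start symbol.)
Start with: [X → . S]
  [X → . S] has the dot before S: add [S → . x x], [S → . (], [S → .]
No further items can be added.

CLOSURE = { [S → . (], [S → . x x], [S → .], [X → . S] }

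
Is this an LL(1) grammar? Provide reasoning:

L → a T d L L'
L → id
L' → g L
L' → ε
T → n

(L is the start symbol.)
No. Predict set conflict for L': { 'g' }

A grammar is LL(1) if for each non-terminal N with multiple productions, the predict sets of those productions are pairwise disjoint, where PREDICT(N → α) = (FIRST(α) \ {ε}) ∪ (FOLLOW(N) if α ⇒* ε).

Relevant sets:
  FOLLOW(L') = { $, 'g' }

For L:
  PREDICT(L → a T d L L') = { 'a' }
  PREDICT(L → id) = { 'id' }
For L':
  PREDICT(L' → g L) = { 'g' }
  PREDICT(L' → ε) = { $, 'g' }
T has a single production, so nothing to check there.

Conflict found: Predict set conflict for L': { 'g' }
The grammar is NOT LL(1).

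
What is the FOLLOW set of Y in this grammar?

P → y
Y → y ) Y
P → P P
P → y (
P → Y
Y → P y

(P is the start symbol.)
{ $, 'y' }

In Y → y ) Y: Y is at the end; this adds FOLLOW(Y) to itself — nothing new
In P → Y: Y is at the end, add FOLLOW(P)

The FOLLOW sets referred to above (computed the same way, to a fixed point):
  FOLLOW(P) = { $, 'y' }

Taking the union: FOLLOW(Y) = { $, 'y' }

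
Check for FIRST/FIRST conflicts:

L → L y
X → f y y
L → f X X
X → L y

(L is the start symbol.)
Yes. L → L y / L → f X X on { 'f' }; X → f y y / X → L y on { 'f' }

FIRST sets of the non-terminals at (or reachable through a nullable prefix from) the front of some alternative:
  FIRST(L) = { 'f' }

Productions for L:
  L → L y: FIRST = { 'f' }
  L → f X X: FIRST = { 'f' }
Productions for X:
  X → f y y: FIRST = { 'f' }
  X → L y: FIRST = { 'f' }

Conflict for L: L → L y and L → f X X
  Overlap: { 'f' }
Conflict for X: X → f y y and X → L y
  Overlap: { 'f' }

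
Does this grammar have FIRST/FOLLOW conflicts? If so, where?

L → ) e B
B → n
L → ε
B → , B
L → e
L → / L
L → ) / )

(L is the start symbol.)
A FIRST/FOLLOW conflict occurs when a non-terminal N has a nullable alternative N → β (β ⇒* ε) and another alternative N → α with FIRST(α) ∩ FOLLOW(N) ≠ ∅: on such a lookahead the parser cannot decide between expanding α and letting N vanish via β.

Nullable non-terminals: L.

L: nullable alternative(s) L → ε; FOLLOW(L) = { $ }
  L → ) e B: FIRST \ {ε} = { ')' } — disjoint from FOLLOW(L)
  L → ε: FIRST \ {ε} = { } — this is the only nullable alternative, skip
  L → e: FIRST \ {ε} = { 'e' } — disjoint from FOLLOW(L)
  L → / L: FIRST \ {ε} = { '/' } — disjoint from FOLLOW(L)
  L → ) / ): FIRST \ {ε} = { ')' } — disjoint from FOLLOW(L)

B has no nullable alternative, so no FIRST/FOLLOW check is needed there.

No FIRST/FOLLOW conflicts found.

Answer: No FIRST/FOLLOW conflicts.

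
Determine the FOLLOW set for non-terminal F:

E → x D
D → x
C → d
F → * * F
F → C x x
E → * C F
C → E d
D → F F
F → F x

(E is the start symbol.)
{ $, '*', 'd', 'x' }

In F → * * F: F is at the end; this adds FOLLOW(F) to itself — nothing new
In E → * C F: F is at the end, add FOLLOW(E)
In D → F F: F is followed by F, add FIRST(F) \ {ε} = { '*', 'd', 'x' }
In D → F F: F is at the end, add FOLLOW(D)
In F → F x: F is followed by x, add FIRST(x) \ {ε} = { 'x' }

The FOLLOW sets referred to above (computed the same way, to a fixed point):
  FOLLOW(E) = { $, 'd' }
  FOLLOW(D) = { $, 'd' }

Taking the union: FOLLOW(F) = { $, '*', 'd', 'x' }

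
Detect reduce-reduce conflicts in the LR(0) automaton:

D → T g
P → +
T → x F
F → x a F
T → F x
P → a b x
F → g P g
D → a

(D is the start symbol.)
No reduce-reduce conflicts

A reduce-reduce conflict occurs when an LR(0) state has two complete items [A → α .] and [B → β .] — both call for a reduction, and with no lookahead the parser cannot choose between them.

Augment with D' → D and build the canonical LR(0) collection (I0 = CLOSURE({[D' → . D]}), then GOTO on every symbol after a dot until no new states appear). It has 19 states:
  I0: { [D → . T g], [D → . a], [D' → . D], [F → . g P g], [F → . x a F], [T → . F x], [T → . x F] }  — shift
  I1: { [D' → D .] }  — accept
  I2: { [T → F . x] }  — shift
  I3: { [D → T . g] }  — shift
  I4: { [D → a .] }  — reduce
  I5: { [F → g . P g], [P → . +], [P → . a b x] }  — shift
  I6: { [F → . g P g], [F → . x a F], [F → x . a F], [T → x . F] }  — shift
  I7: { [T → x F .] }  — reduce
  I8: { [F → . g P g], [F → . x a F], [F → x a . F] }  — shift
  I9: { [F → x . a F] }  — shift
  I10: { [F → x a F .] }  — reduce
  I11: { [P → + .] }  — reduce
  I12: { [F → g P . g] }  — shift
  I13: { [P → a . b x] }  — shift
  I14: { [P → a b . x] }  — shift
  I15: { [P → a b x .] }  — reduce
  I16: { [F → g P g .] }  — reduce
  I17: { [D → T g .] }  — reduce
  I18: { [T → F x .] }  — reduce

No state contains more than one complete item.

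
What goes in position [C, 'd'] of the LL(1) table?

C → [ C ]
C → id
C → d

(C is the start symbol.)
To find M[C, 'd'], we find productions for C where 'd' is in the predict set (PREDICT(N → α) = (FIRST(α) \ {ε}) ∪ (FOLLOW(N) if α ⇒* ε)).

C → [ C ]: PREDICT = { '[' }
C → id: PREDICT = { 'id' }
C → d: PREDICT = { 'd' }
  'd' is in predict set, so this production goes in M[C, 'd']

M[C, 'd'] = C → d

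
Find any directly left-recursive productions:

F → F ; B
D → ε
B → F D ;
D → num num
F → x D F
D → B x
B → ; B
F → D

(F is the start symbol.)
Direct left recursion occurs when N → N α for some non-terminal N (the right-hand side begins with the left-hand side itself).

F → F ; B: LEFT RECURSIVE (starts with F)
D → ε: starts with ε
B → F D ;: starts with F
D → num num: starts with num
F → x D F: starts with x
D → B x: starts with B
B → ; B: starts with ';'
F → D: starts with D

The grammar has direct left recursion on: F.

Answer: Yes, F is left-recursive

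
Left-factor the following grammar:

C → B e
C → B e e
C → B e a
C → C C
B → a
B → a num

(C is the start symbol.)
Left-factoring transforms A → αβ₁ | αβ₂ into A → αA' and A' → β₁ | β₂
(α is the longest common prefix among the alternatives). Repeat until
no nonterminal has two alternatives with a common prefix.

Round 1: C has alternatives sharing prefix 'B e'. Introduce C': C → B e C'
  Add: C' → ε
  Add: C' → e
  Add: C' → a

Round 2: B has alternatives sharing prefix 'a'. Introduce B': B → a B'
  Add: B' → ε
  Add: B' → num

No remaining common prefixes — done.

Resulting grammar:
C → B e C'
C' → ε
C' → e
C' → a
C → C C
B → a B'
B' → ε
B' → num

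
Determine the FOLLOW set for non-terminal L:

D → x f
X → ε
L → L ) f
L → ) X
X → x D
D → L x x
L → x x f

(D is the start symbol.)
{ ')', 'x' }

To compute FOLLOW(L), find every occurrence of L on a right-hand side N → α L β: add FIRST(β) \ {ε}, and if β is empty or nullable also add FOLLOW(N). Iterate to a fixed point.

In L → L ) f: L is followed by ')' f, add FIRST(')' f) \ {ε} = { ')' }
In D → L x x: L is followed by x x, add FIRST(x x) \ {ε} = { 'x' }

Taking the union: FOLLOW(L) = { ')', 'x' }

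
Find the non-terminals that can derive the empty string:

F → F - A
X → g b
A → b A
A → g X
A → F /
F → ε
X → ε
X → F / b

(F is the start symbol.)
{ 'F', 'X' }

A non-terminal is nullable if it can derive ε (the empty string): either it has an ε-production, or it has a production whose right-hand side consists entirely of nullable non-terminals.

ε-productions: F → ε, X → ε
So F, X are immediately nullable.
No further non-terminal can be added: every production for the remaining non-terminals contains a terminal or a non-nullable non-terminal.
Nullable = { 'F', 'X' }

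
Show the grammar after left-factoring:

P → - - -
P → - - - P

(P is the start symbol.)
P → - - - P'
P' → ε
P' → P

Left-factoring transforms A → αβ₁ | αβ₂ into A → αA' and A' → β₁ | β₂
(α is the longest common prefix among the alternatives). Repeat until
no nonterminal has two alternatives with a common prefix.

Round 1: P has alternatives sharing prefix '- - -'. Introduce P': P → - - - P'
  Add: P' → ε
  Add: P' → P

No remaining common prefixes — done.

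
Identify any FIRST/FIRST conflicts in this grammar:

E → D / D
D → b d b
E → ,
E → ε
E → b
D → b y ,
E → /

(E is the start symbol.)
FIRST sets of the non-terminals at (or reachable through a nullable prefix from) the front of some alternative:
  FIRST(D) = { 'b' }

Productions for E:
  E → D / D: FIRST = { 'b' }
  E → ,: FIRST = { ',' }
  E → ε: FIRST = { ε }
  E → b: FIRST = { 'b' }
  E → /: FIRST = { '/' }
Productions for D:
  D → b d b: FIRST = { 'b' }
  D → b y ,: FIRST = { 'b' }

Conflict for E: E → D / D and E → b
  Overlap: { 'b' }
Conflict for D: D → b d b and D → b y ,
  Overlap: { 'b' }

Answer: Yes. E → D '/' D / E → b on { 'b' }; D → b d b / D → b y ',' on { 'b' }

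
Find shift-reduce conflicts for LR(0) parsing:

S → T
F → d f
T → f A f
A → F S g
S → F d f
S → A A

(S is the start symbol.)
A shift-reduce conflict occurs when an LR(0) state has both:
  - a complete (reduce) item [A → α .] (dot at the end), and
  - a shift item [B → β . c γ] (dot before a terminal).

Augment with S' → S and build the canonical LR(0) collection (I0 = CLOSURE({[S' → . S]}), then GOTO on every symbol after a dot until no new states appear). It has 16 states:
  I0: { [A → . F S g], [F → . d f], [S → . A A], [S → . F d f], [S → . T], [S' → . S], [T → . f A f] }  — shift
  I1: { [A → . F S g], [F → . d f], [S → A . A] }  — shift
  I2: { [A → . F S g], [A → F . S g], [F → . d f], [S → . A A], [S → . F d f], [S → . T], [S → F . d f], [T → . f A f] }  — shift
  I3: { [S' → S .] }  — accept
  I4: { [S → T .] }  — reduce
  I5: { [F → d . f] }  — shift
  I6: { [A → . F S g], [F → . d f], [T → f . A f] }  — shift
  I7: { [T → f A . f] }  — shift
  I8: { [A → . F S g], [A → F . S g], [F → . d f], [S → . A A], [S → . F d f], [S → . T], [T → . f A f] }  — shift
  I9: { [A → F S . g] }  — shift
  I10: { [A → F S g .] }  — reduce
  I11: { [T → f A f .] }  — reduce
  I12: { [F → d f .] }  — reduce
  I13: { [F → d . f], [S → F d . f] }  — shift
  I14: { [F → d f .], [S → F d f .] }  — 2 reduces
  I15: { [S → A A .] }  — reduce

No state contains both a complete item and a shift item.

Answer: No shift-reduce conflicts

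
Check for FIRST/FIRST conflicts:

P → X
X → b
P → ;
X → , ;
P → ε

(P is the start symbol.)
A FIRST/FIRST conflict occurs when two productions N → α and N → β for the same non-terminal have FIRST(α) ∩ FIRST(β) ≠ ∅ (with ε ∈ FIRST of a nullable right-hand side, so two nullable alternatives also conflict).

FIRST sets of the non-terminals at (or reachable through a nullable prefix from) the front of some alternative:
  FIRST(X) = { ',', 'b' }

Productions for P:
  P → X: FIRST = { ',', 'b' }
  P → ;: FIRST = { ';' }
  P → ε: FIRST = { ε }
Productions for X:
  X → b: FIRST = { 'b' }
  X → , ;: FIRST = { ',' }

All alternatives of each non-terminal have pairwise disjoint FIRST sets.

Answer: No FIRST/FIRST conflicts.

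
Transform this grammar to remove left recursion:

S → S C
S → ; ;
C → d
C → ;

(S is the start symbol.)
S → ; ; S'
S' → C S'
S' → ε
C → d
C → ;

S is directly left-recursive. The standard transformation for
  A → A α₁ | ... | A α_m | β₁ | ... | β_n
is
  A  → β₁ A' | ... | β_n A'
  A' → α₁ A' | ... | α_m A' | ε

S → ; ; becomes S → ; ; S'
S → S C becomes S' → C S'
Add S' → ε

Productions for other non-terminals are unchanged:
  C → d
  C → ;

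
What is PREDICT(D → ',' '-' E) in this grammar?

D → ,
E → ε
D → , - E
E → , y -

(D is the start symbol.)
PREDICT(D → ',' '-' E) = (FIRST(RHS) \ {ε}) ∪ (FOLLOW(D) if ε ∈ FIRST(RHS), i.e. RHS ⇒* ε)
FIRST(',' '-' E) = { ',' }
ε ∉ FIRST(',' '-' E), so FOLLOW(D) is not added.
PREDICT(D → ',' '-' E) = { ',' }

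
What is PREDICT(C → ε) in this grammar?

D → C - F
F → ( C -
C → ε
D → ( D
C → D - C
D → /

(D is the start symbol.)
PREDICT(C → ε) = (FIRST(RHS) \ {ε}) ∪ (FOLLOW(C) if ε ∈ FIRST(RHS), i.e. RHS ⇒* ε)
The right-hand side is ε (FIRST(ε) = { ε }), so the predict set is FOLLOW(C) = { '-' }
PREDICT(C → ε) = { '-' }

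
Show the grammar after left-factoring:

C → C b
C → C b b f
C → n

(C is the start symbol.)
Left-factoring transforms A → αβ₁ | αβ₂ into A → αA' and A' → β₁ | β₂
(α is the longest common prefix among the alternatives). Repeat until
no nonterminal has two alternatives with a common prefix.

Round 1: C has alternatives sharing prefix 'C b'. Introduce C': C → C b C'
  Add: C' → ε
  Add: C' → b f

No remaining common prefixes — done.

Resulting grammar:
C → C b C'
C' → ε
C' → b f
C → n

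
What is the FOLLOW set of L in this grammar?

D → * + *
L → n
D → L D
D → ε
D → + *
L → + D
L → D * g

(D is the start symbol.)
{ $, '*', '+', 'n' }

In D → L D: L is followed by D, add FIRST(D) \ {ε} = { '*', '+', 'n' }
  D is nullable, so also add FOLLOW(D)

The FOLLOW sets referred to above (computed the same way, to a fixed point):
  FOLLOW(D) = { $, '*', '+', 'n' }

Taking the union: FOLLOW(L) = { $, '*', '+', 'n' }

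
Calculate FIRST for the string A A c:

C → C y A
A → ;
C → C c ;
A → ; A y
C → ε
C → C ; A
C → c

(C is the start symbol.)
FIRST sets of the non-terminals involved (from the grammar, by fixed-point iteration):
  FIRST(A) = { ';' }

To compute FIRST(A A c), process the symbols left to right:
Symbol A is a non-terminal. Add FIRST(A) \ {ε} = { ';' }
A is not nullable (ε ∉ FIRST(A)), so stop here.
FIRST(A A c) = { ';' }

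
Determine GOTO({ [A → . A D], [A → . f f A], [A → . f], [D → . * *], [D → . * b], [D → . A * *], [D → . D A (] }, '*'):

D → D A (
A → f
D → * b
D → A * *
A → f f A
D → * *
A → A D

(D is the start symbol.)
{ [D → * . *], [D → * . b] }

GOTO(I, '*') = CLOSURE({ [A → αX.β] : [A → α.Xβ] ∈ I, X = '*' })

Items with dot before '*', with the dot advanced:
  [D → . * *] → [D → * . *]
  [D → . * b] → [D → * . b]
Closure adds nothing (no advanced item has the dot before a non-terminal).

GOTO = { [D → * . *], [D → * . b] }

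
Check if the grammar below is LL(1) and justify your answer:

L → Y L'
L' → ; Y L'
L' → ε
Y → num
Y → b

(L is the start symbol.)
Relevant sets:
  FOLLOW(L') = { $ }

For L':
  PREDICT(L' → ';' Y L') = { ';' }
  PREDICT(L' → ε) = { $ }
For Y:
  PREDICT(Y → num) = { 'num' }
  PREDICT(Y → b) = { 'b' }
L has a single production, so nothing to check there.

All predict sets are disjoint. The grammar IS LL(1).

Answer: Yes, the grammar is LL(1).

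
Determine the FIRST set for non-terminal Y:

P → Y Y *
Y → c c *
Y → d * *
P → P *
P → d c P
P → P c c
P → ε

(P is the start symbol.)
To compute FIRST(Y), examine every production with Y on the left-hand side, reading each right-hand side left to right until a non-nullable symbol is reached.

From Y → c c *:
  - c is a terminal: add 'c' and stop
From Y → d * *:
  - d is a terminal: add 'd' and stop

Collecting: FIRST(Y) = { 'c', 'd' }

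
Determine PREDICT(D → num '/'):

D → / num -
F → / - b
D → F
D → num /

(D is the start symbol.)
{ 'num' }

PREDICT(D → num '/') = (FIRST(RHS) \ {ε}) ∪ (FOLLOW(D) if ε ∈ FIRST(RHS), i.e. RHS ⇒* ε)
FIRST(num '/') = { 'num' }
ε ∉ FIRST(num '/'), so FOLLOW(D) is not added.
PREDICT(D → num '/') = { 'num' }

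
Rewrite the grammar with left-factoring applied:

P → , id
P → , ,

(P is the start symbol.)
Left-factoring transforms A → αβ₁ | αβ₂ into A → αA' and A' → β₁ | β₂
(α is the longest common prefix among the alternatives). Repeat until
no nonterminal has two alternatives with a common prefix.

Round 1: P has alternatives sharing prefix ','. Introduce P': P → , P'
  Add: P' → id
  Add: P' → ,

No remaining common prefixes — done.

Resulting grammar:
P → , P'
P' → id
P' → ,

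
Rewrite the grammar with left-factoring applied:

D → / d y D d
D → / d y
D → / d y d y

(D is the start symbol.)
Left-factoring transforms A → αβ₁ | αβ₂ into A → αA' and A' → β₁ | β₂
(α is the longest common prefix among the alternatives). Repeat until
no nonterminal has two alternatives with a common prefix.

Round 1: D has alternatives sharing prefix '/ d y'. Introduce D': D → / d y D'
  Add: D' → D d
  Add: D' → ε
  Add: D' → d y

No remaining common prefixes — done.

Resulting grammar:
D → / d y D'
D' → D d
D' → ε
D' → d y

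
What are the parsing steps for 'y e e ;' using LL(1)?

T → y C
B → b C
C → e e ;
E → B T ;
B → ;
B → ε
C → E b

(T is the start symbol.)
LL(1) parsing maintains a stack (initially the start symbol over $) and the input. At each step: if the stack top is a terminal, match it against the current input token; if it is a non-terminal N, replace it with the RHS of M[N, lookahead] (the unique production whose predict set contains the lookahead).

Stack is shown with the top on the left.

Stack    Input      Action
--------------------------
T $      y e e ; $  output T → y C
y C $    y e e ; $  match 'y'
C $      e e ; $    output C → e e ;
e e ; $  e e ; $    match 'e'
e ; $    e ; $      match 'e'
; $      ; $        match ';'
$        $          accept

The string is accepted.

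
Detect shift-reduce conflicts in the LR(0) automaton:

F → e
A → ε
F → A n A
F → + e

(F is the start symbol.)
Yes — I0: [A → .] vs [F → . + e]

Augment with F' → F and build the canonical LR(0) collection (I0 = CLOSURE({[F' → . F]}), then GOTO on every symbol after a dot until no new states appear). It has 8 states:
  I0: { [A → .], [F → . + e], [F → . A n A], [F → . e], [F' → . F] }  — shift, reduce
  I1: { [F → + . e] }  — shift
  I2: { [F → A . n A] }  — shift
  I3: { [F' → F .] }  — accept
  I4: { [F → e .] }  — reduce
  I5: { [A → .], [F → A n . A] }  — reduce
  I6: { [F → A n A .] }  — reduce
  I7: { [F → + e .] }  — reduce

I0 contains reduce item [A → .] and shift items [F → . + e], [F → . e] — shift-reduce conflict.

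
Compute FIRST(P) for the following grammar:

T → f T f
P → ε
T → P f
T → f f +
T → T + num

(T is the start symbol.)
{ ε }

From P → ε:
  - ε-production, so ε ∈ FIRST(P)

Collecting: FIRST(P) = { ε }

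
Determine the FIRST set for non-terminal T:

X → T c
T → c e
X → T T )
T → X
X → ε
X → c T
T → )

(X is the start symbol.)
FIRST sets of the other non-terminals involved (by the same procedure, iterated to a fixed point):
  FIRST(X) = { ')', 'c', ε }

From T → c e:
  - c is a terminal: add 'c' and stop
From T → X:
  - X is a non-terminal: add FIRST(X) \ {ε} = { ')', 'c' }
    X is nullable and nothing follows, so the whole right-hand side can vanish: ε ∈ FIRST(T)
From T → ):
  - ')' is a terminal: add ')' and stop

Collecting: FIRST(T) = { ')', 'c', ε }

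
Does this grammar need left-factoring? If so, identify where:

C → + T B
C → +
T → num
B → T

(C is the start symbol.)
Left-factoring is needed when two productions for the same non-terminal
share a common prefix on the right-hand side.

Productions for C:
  C → + T B
  C → +

Found common prefix '+' in productions for C

Answer: Yes, C has productions with common prefix '+'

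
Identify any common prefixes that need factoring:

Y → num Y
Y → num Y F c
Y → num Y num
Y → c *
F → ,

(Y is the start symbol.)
Left-factoring is needed when two productions for the same non-terminal
share a common prefix on the right-hand side.

Productions for Y:
  Y → num Y
  Y → num Y F c
  Y → num Y num
  Y → c *

Found common prefix 'num Y' in productions for Y

Answer: Yes, Y has productions with common prefix 'num Y'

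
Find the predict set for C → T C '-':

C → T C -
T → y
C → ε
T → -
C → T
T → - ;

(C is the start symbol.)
PREDICT(C → T C '-') = (FIRST(RHS) \ {ε}) ∪ (FOLLOW(C) if ε ∈ FIRST(RHS), i.e. RHS ⇒* ε)
FIRST(T) = { '-', 'y' }
FIRST(T C '-') = { '-', 'y' }
ε ∉ FIRST(T C '-'), so FOLLOW(C) is not added.
PREDICT(C → T C '-') = { '-', 'y' }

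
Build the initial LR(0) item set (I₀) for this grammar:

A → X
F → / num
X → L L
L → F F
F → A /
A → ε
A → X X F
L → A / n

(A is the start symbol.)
{ [A → . X X F], [A → . X], [A → .], [A' → . A], [F → . / num], [F → . A /], [L → . A / n], [L → . F F], [X → . L L] }

First, augment the grammar with A' → A
I₀ = CLOSURE({ [A' → . A] }):
  [A' → . A] has the dot before A: add [A → . X], [A → .], [A → . X X F]
  [A → . X] has the dot before X: add [X → . L L]
  [X → . L L] has the dot before L: add [L → . F F], [L → . A / n]
  [L → . F F] has the dot before F: add [F → . / num], [F → . A /]
No further items can be added.

I₀ = { [A → . X X F], [A → . X], [A → .], [A' → . A], [F → . / num], [F → . A /], [L → . A / n], [L → . F F], [X → . L L] }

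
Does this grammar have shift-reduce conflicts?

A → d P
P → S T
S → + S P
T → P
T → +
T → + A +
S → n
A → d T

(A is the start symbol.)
Augment with A' → A and build the canonical LR(0) collection (I0 = CLOSURE({[A' → . A]}), then GOTO on every symbol after a dot until no new states appear). It has 15 states:
  I0: { [A → . d P], [A → . d T], [A' → . A] }  — shift
  I1: { [A' → A .] }  — accept
  I2: { [A → d . P], [A → d . T], [P → . S T], [S → . + S P], [S → . n], [T → . + A +], [T → . +], [T → . P] }  — shift
  I3: { [A → . d P], [A → . d T], [S → + . S P], [S → . + S P], [S → . n], [T → + . A +], [T → + .] }  — shift, reduce
  I4: { [A → d P .], [T → P .] }  — 2 reduces
  I5: { [P → . S T], [P → S . T], [S → . + S P], [S → . n], [T → . + A +], [T → . +], [T → . P] }  — shift
  I6: { [A → d T .] }  — reduce
  I7: { [S → n .] }  — reduce
  I8: { [T → P .] }  — reduce
  I9: { [P → S T .] }  — reduce
  I10: { [S → + . S P], [S → . + S P], [S → . n] }  — shift
  I11: { [T → + A . +] }  — shift
  I12: { [P → . S T], [S → + S . P], [S → . + S P], [S → . n] }  — shift
  I13: { [S → + S P .] }  — reduce
  I14: { [T → + A + .] }  — reduce

I3 contains reduce item [T → + .] and shift items [A → . d P], [A → . d T], [S → . + S P], [S → . n] — shift-reduce conflict.

Answer: Yes — I3: [T → + .] vs [A → . d P]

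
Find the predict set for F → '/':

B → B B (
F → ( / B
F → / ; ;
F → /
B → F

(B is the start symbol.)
{ '/' }

PREDICT(F → '/') = (FIRST(RHS) \ {ε}) ∪ (FOLLOW(F) if ε ∈ FIRST(RHS), i.e. RHS ⇒* ε)
FIRST('/') = { '/' }
ε ∉ FIRST('/'), so FOLLOW(F) is not added.
PREDICT(F → '/') = { '/' }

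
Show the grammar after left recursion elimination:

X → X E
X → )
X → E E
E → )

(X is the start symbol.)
X → ) X'
X → E E X'
X' → E X'
X' → ε
E → )

X is directly left-recursive. The standard transformation for
  A → A α₁ | ... | A α_m | β₁ | ... | β_n
is
  A  → β₁ A' | ... | β_n A'
  A' → α₁ A' | ... | α_m A' | ε

X → ) becomes X → ) X'
X → E E becomes X → E E X'
X → X E becomes X' → E X'
Add X' → ε

Productions for other non-terminals are unchanged:
  E → )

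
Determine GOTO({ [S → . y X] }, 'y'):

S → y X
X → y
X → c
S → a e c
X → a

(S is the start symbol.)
GOTO(I, 'y') = CLOSURE({ [A → αX.β] : [A → α.Xβ] ∈ I, X = 'y' })

Items with dot before 'y', with the dot advanced:
  [S → . y X] → [S → y . X]
Closure of the advanced items:
  [S → y . X] has the dot before X: add [X → . y], [X → . c], [X → . a]

GOTO = { [S → y . X], [X → . a], [X → . c], [X → . y] }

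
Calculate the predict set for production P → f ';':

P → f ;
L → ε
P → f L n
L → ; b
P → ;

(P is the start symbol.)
{ 'f' }

PREDICT(P → f ';') = (FIRST(RHS) \ {ε}) ∪ (FOLLOW(P) if ε ∈ FIRST(RHS), i.e. RHS ⇒* ε)
FIRST(f ';') = { 'f' }
ε ∉ FIRST(f ';'), so FOLLOW(P) is not added.
PREDICT(P → f ';') = { 'f' }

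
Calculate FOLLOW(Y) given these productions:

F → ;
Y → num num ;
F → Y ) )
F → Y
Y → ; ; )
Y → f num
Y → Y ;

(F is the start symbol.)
In F → Y ) ): Y is followed by ')' ')', add FIRST(')' ')') \ {ε} = { ')' }
In F → Y: Y is at the end, add FOLLOW(F)
In Y → Y ;: Y is followed by ';', add FIRST(';') \ {ε} = { ';' }

The FOLLOW sets referred to above (computed the same way, to a fixed point):
  FOLLOW(F) = { $ }

Taking the union: FOLLOW(Y) = { $, ')', ';' }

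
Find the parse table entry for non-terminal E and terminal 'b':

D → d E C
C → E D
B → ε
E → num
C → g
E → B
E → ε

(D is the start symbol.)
Empty (error entry)

To find M[E, 'b'], we find productions for E where 'b' is in the predict set (PREDICT(N → α) = (FIRST(α) \ {ε}) ∪ (FOLLOW(N) if α ⇒* ε)).

Relevant sets:
  FIRST(B) = { ε }
  FOLLOW(E) = { 'd', 'g', 'num' }

E → num: PREDICT = { 'num' }
E → B: PREDICT = { 'd', 'g', 'num' }
E → ε: PREDICT = { 'd', 'g', 'num' }

M[E, 'b'] is empty (no production applies)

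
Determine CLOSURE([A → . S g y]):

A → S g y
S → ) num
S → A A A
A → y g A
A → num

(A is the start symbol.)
Start with: [A → . S g y]
  [A → . S g y] has the dot before S: add [S → . ) num], [S → . A A A]
  [S → . A A A] has the dot before A: add [A → . y g A], [A → . num]
No further items can be added.

CLOSURE = { [A → . S g y], [A → . num], [A → . y g A], [S → . ) num], [S → . A A A] }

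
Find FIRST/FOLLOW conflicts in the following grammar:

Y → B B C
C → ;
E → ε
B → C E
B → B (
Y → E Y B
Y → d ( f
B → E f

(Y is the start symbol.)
Nullable non-terminals: E.
E has a nullable alternative but only one production, so nothing to check.

B, C, Y have no nullable alternative, so no FIRST/FOLLOW check is needed there.

No FIRST/FOLLOW conflicts found.

Answer: No FIRST/FOLLOW conflicts.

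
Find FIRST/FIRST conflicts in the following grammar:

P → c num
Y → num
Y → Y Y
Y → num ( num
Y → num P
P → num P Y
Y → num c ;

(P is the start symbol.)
A FIRST/FIRST conflict occurs when two productions N → α and N → β for the same non-terminal have FIRST(α) ∩ FIRST(β) ≠ ∅ (with ε ∈ FIRST of a nullable right-hand side, so two nullable alternatives also conflict).

FIRST sets of the non-terminals at (or reachable through a nullable prefix from) the front of some alternative:
  FIRST(Y) = { 'num' }

Productions for P:
  P → c num: FIRST = { 'c' }
  P → num P Y: FIRST = { 'num' }
Productions for Y:
  Y → num: FIRST = { 'num' }
  Y → Y Y: FIRST = { 'num' }
  Y → num ( num: FIRST = { 'num' }
  Y → num P: FIRST = { 'num' }
  Y → num c ;: FIRST = { 'num' }

Conflict for Y: Y → num and Y → Y Y
  Overlap: { 'num' }
Conflict for Y: Y → num and Y → num ( num
  Overlap: { 'num' }
Conflict for Y: Y → num and Y → num P
  Overlap: { 'num' }
Conflict for Y: Y → num and Y → num c ;
  Overlap: { 'num' }
Conflict for Y: Y → Y Y and Y → num ( num
  Overlap: { 'num' }
Conflict for Y: Y → Y Y and Y → num P
  Overlap: { 'num' }
Conflict for Y: Y → Y Y and Y → num c ;
  Overlap: { 'num' }
Conflict for Y: Y → num ( num and Y → num P
  Overlap: { 'num' }
Conflict for Y: Y → num ( num and Y → num c ;
  Overlap: { 'num' }
Conflict for Y: Y → num P and Y → num c ;
  Overlap: { 'num' }

Answer: Yes. Y → num / Y → Y Y on { 'num' }; Y → num / Y → num '(' num on { 'num' }; Y → num / Y → num P on { 'num' }; Y → num / Y → num c ';' on { 'num' }; Y → Y Y / Y → num '(' num on { 'num' }; Y → Y Y / Y → num P on { 'num' }; Y → Y Y / Y → num c ';' on { 'num' }; Y → num '(' num / Y → num P on { 'num' }; Y → num '(' num / Y → num c ';' on { 'num' }; Y → num P / Y → num c ';' on { 'num' }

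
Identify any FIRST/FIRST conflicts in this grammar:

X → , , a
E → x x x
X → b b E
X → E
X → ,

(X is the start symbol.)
A FIRST/FIRST conflict occurs when two productions N → α and N → β for the same non-terminal have FIRST(α) ∩ FIRST(β) ≠ ∅ (with ε ∈ FIRST of a nullable right-hand side, so two nullable alternatives also conflict).

FIRST sets of the non-terminals at (or reachable through a nullable prefix from) the front of some alternative:
  FIRST(E) = { 'x' }

Productions for X:
  X → , , a: FIRST = { ',' }
  X → b b E: FIRST = { 'b' }
  X → E: FIRST = { 'x' }
  X → ,: FIRST = { ',' }
E has only one production, so no FIRST/FIRST conflict is possible there.

Conflict for X: X → , , a and X → ,
  Overlap: { ',' }

Answer: Yes. X → ',' ',' a / X → ',' on { ',' }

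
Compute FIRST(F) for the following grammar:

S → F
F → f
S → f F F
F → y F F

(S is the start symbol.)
{ 'f', 'y' }

From F → f:
  - f is a terminal: add 'f' and stop
From F → y F F:
  - y is a terminal: add 'y' and stop

Collecting: FIRST(F) = { 'f', 'y' }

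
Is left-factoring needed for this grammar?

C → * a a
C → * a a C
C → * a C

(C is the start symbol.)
Yes, C has productions with common prefix '* a'

Left-factoring is needed when two productions for the same non-terminal
share a common prefix on the right-hand side.

Productions for C:
  C → * a a
  C → * a a C
  C → * a C

Found common prefix '* a' in productions for C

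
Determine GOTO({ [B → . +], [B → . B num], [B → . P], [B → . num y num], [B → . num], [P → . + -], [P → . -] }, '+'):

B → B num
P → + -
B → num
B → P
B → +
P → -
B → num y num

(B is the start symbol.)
{ [B → + .], [P → + . -] }

GOTO(I, '+') = CLOSURE({ [A → αX.β] : [A → α.Xβ] ∈ I, X = '+' })

Items with dot before '+', with the dot advanced:
  [B → . +] → [B → + .]
  [P → . + -] → [P → + . -]
Closure adds nothing (no advanced item has the dot before a non-terminal).

GOTO = { [B → + .], [P → + . -] }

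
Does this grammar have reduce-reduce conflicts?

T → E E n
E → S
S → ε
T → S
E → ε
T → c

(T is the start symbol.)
Yes — I0: [E → .] vs [S → .]; I1: [E → .] vs [S → .]; I2: [E → S .] vs [T → S .]

Augment with T' → T and build the canonical LR(0) collection (I0 = CLOSURE({[T' → . T]}), then GOTO on every symbol after a dot until no new states appear). It has 8 states:
  I0: { [E → . S], [E → .], [S → .], [T → . E E n], [T → . S], [T → . c], [T' → . T] }  — shift, 2 reduces
  I1: { [E → . S], [E → .], [S → .], [T → E . E n] }  — 2 reduces
  I2: { [E → S .], [T → S .] }  — 2 reduces
  I3: { [T' → T .] }  — accept
  I4: { [T → c .] }  — reduce
  I5: { [T → E E . n] }  — shift
  I6: { [E → S .] }  — reduce
  I7: { [T → E E n .] }  — reduce

I0 contains complete items [E → .], [S → .] — reduce-reduce conflict.
I1 contains complete items [E → .], [S → .] — reduce-reduce conflict.
I2 contains complete items [E → S .], [T → S .] — reduce-reduce conflict.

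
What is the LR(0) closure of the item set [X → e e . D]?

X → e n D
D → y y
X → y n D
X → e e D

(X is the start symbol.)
To compute CLOSURE, for each item [A → α.Bβ] where B is a non-terminal, add [B → .γ] for all productions B → γ; repeat for the newly added items until nothing changes.

Start with: [X → e e . D]
  [X → e e . D] has the dot before D: add [D → . y y]
No further items can be added.

CLOSURE = { [D → . y y], [X → e e . D] }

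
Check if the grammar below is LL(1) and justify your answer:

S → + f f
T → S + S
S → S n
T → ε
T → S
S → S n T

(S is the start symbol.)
A grammar is LL(1) if for each non-terminal N with multiple productions, the predict sets of those productions are pairwise disjoint, where PREDICT(N → α) = (FIRST(α) \ {ε}) ∪ (FOLLOW(N) if α ⇒* ε).

Relevant sets:
  FIRST(S) = { '+' }
  FOLLOW(T) = { $, '+', 'n' }

For S:
  PREDICT(S → '+' f f) = { '+' }
  PREDICT(S → S n) = { '+' }
  PREDICT(S → S n T) = { '+' }
For T:
  PREDICT(T → S '+' S) = { '+' }
  PREDICT(T → ε) = { $, '+', 'n' }
  PREDICT(T → S) = { '+' }

Conflict found: Predict set conflict for S: { '+' }
The grammar is NOT LL(1).

Answer: No. Predict set conflict for S: { '+' }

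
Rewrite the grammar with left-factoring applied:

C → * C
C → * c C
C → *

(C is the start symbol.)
Left-factoring transforms A → αβ₁ | αβ₂ into A → αA' and A' → β₁ | β₂
(α is the longest common prefix among the alternatives). Repeat until
no nonterminal has two alternatives with a common prefix.

Round 1: C has alternatives sharing prefix '*'. Introduce C': C → * C'
  Add: C' → C
  Add: C' → c C
  Add: C' → ε

No remaining common prefixes — done.

Resulting grammar:
C → * C'
C' → C
C' → c C
C' → ε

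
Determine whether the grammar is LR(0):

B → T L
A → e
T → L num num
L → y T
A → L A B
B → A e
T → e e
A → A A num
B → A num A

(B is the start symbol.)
No. Shift-reduce conflict between [A → e .] and [T → e . e]

Augment with B' → B and build the canonical LR(0) collection (I0 = CLOSURE({[B' → . B]}), then GOTO on every symbol after a dot until no new states appear). It has 25 states:
  I0: { [A → . A A num], [A → . L A B], [A → . e], [B → . A e], [B → . A num A], [B → . T L], [B' → . B], [L → . y T], [T → . L num num], [T → . e e] }  — shift
  I1: { [A → . A A num], [A → . L A B], [A → . e], [A → A . A num], [B → A . e], [B → A . num A], [L → . y T] }  — shift
  I2: { [B' → B .] }  — accept
  I3: { [A → . A A num], [A → . L A B], [A → . e], [A → L . A B], [L → . y T], [T → L . num num] }  — shift
  I4: { [B → T . L], [L → . y T] }  — shift
  I5: { [A → e .], [T → e . e] }  — shift, reduce
  I6: { [L → . y T], [L → y . T], [T → . L num num], [T → . e e] }  — shift
  I7: { [T → L . num num] }  — shift
  I8: { [L → y T .] }  — reduce
  I9: { [T → e . e] }  — shift
  I10: { [T → e e .] }  — reduce
  I11: { [T → L num . num] }  — shift
  I12: { [T → L num num .] }  — reduce
  I13: { [B → T L .] }  — reduce
  I14: { [A → . A A num], [A → . L A B], [A → . e], [A → A . A num], [A → L A . B], [B → . A e], [B → . A num A], [B → . T L], [L → . y T], [T → . L num num], [T → . e e] }  — shift
  I15: { [A → . A A num], [A → . L A B], [A → . e], [A → L . A B], [L → . y T] }  — shift
  I16: { [A → e .] }  — reduce
  I17: { [A → . A A num], [A → . L A B], [A → . e], [A → A . A num], [A → A A . num], [B → A . e], [B → A . num A], [L → . y T] }  — shift
  I18: { [A → L A B .] }  — reduce
  I19: { [A → . A A num], [A → . L A B], [A → . e], [A → A . A num], [A → A A . num], [L → . y T] }  — shift
  I20: { [A → e .], [B → A e .] }  — 2 reduces
  I21: { [A → . A A num], [A → . L A B], [A → . e], [A → A A num .], [B → A num . A], [L → . y T] }  — shift, reduce
  I22: { [A → . A A num], [A → . L A B], [A → . e], [A → A . A num], [B → A num A .], [L → . y T] }  — shift, reduce
  I23: { [A → A A num .] }  — reduce
  I24: { [A → . A A num], [A → . L A B], [A → . e], [B → A num . A], [L → . y T] }  — shift

Conflict in state I5:
  Shift-reduce conflict between [A → e .] and [T → e . e]
So the grammar is NOT LR(0).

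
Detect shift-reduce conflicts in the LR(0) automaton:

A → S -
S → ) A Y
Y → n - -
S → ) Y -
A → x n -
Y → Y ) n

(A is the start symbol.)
Augment with A' → A and build the canonical LR(0) collection (I0 = CLOSURE({[A' → . A]}), then GOTO on every symbol after a dot until no new states appear). It has 17 states:
  I0: { [A → . S -], [A → . x n -], [A' → . A], [S → . ) A Y], [S → . ) Y -] }  — shift
  I1: { [A → . S -], [A → . x n -], [S → ) . A Y], [S → ) . Y -], [S → . ) A Y], [S → . ) Y -], [Y → . Y ) n], [Y → . n - -] }  — shift
  I2: { [A' → A .] }  — accept
  I3: { [A → S . -] }  — shift
  I4: { [A → x . n -] }  — shift
  I5: { [A → x n . -] }  — shift
  I6: { [A → x n - .] }  — reduce
  I7: { [A → S - .] }  — reduce
  I8: { [S → ) A . Y], [Y → . Y ) n], [Y → . n - -] }  — shift
  I9: { [S → ) Y . -], [Y → Y . ) n] }  — shift
  I10: { [Y → n . - -] }  — shift
  I11: { [Y → n - . -] }  — shift
  I12: { [Y → n - - .] }  — reduce
  I13: { [Y → Y ) . n] }  — shift
  I14: { [S → ) Y - .] }  — reduce
  I15: { [Y → Y ) n .] }  — reduce
  I16: { [S → ) A Y .], [Y → Y . ) n] }  — shift, reduce

I16 contains reduce item [S → ) A Y .] and shift item [Y → Y . ) n] — shift-reduce conflict.

Answer: Yes — I16: [S → ) A Y .] vs [Y → Y . ) n]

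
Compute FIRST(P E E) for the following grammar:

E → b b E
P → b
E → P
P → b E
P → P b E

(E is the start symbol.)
FIRST sets of the non-terminals involved (from the grammar, by fixed-point iteration):
  FIRST(P) = { 'b' }

To compute FIRST(P E E), process the symbols left to right:
Symbol P is a non-terminal. Add FIRST(P) \ {ε} = { 'b' }
P is not nullable (ε ∉ FIRST(P)), so stop here.
FIRST(P E E) = { 'b' }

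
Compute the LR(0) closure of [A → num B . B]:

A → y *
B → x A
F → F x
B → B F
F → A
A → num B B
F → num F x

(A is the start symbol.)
{ [A → num B . B], [B → . B F], [B → . x A] }

To compute CLOSURE, for each item [A → α.Bβ] where B is a non-terminal, add [B → .γ] for all productions B → γ; repeat for the newly added items until nothing changes.

Start with: [A → num B . B]
  [A → num B . B] has the dot before B: add [B → . x A], [B → . B F]
No further items can be added.

CLOSURE = { [A → num B . B], [B → . B F], [B → . x A] }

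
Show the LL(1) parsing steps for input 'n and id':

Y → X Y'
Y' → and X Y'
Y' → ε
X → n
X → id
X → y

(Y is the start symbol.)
LL(1) parsing maintains a stack (initially the start symbol over $) and the input. At each step: if the stack top is a terminal, match it against the current input token; if it is a non-terminal N, replace it with the RHS of M[N, lookahead] (the unique production whose predict set contains the lookahead).

Stack is shown with the top on the left.

Stack       Input       Action
------------------------------
Y $         n and id $  output Y → X Y'
X Y' $      n and id $  output X → n
n Y' $      n and id $  match 'n'
Y' $        and id $    output Y' → and X Y'
and X Y' $  and id $    match 'and'
X Y' $      id $        output X → id
id Y' $     id $        match 'id'
Y' $        $           output Y' → ε
$           $           accept

The string is accepted.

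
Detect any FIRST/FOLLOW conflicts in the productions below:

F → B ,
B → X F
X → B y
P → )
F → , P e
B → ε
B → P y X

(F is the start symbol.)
Yes. B → X F with FOLLOW(B) on { 'y' }

Nullable non-terminals: B.
FIRST sets used below: FIRST(X) = { ')', 'y' }, FIRST(P) = { ')' }

B: nullable alternative(s) B → ε; FOLLOW(B) = { ',', 'y' }
  B → X F: FIRST \ {ε} = { ')', 'y' } — overlaps FOLLOW(B) on { 'y' }: CONFLICT
  B → ε: FIRST \ {ε} = { } — this is the only nullable alternative, skip
  B → P y X: FIRST \ {ε} = { ')' } — disjoint from FOLLOW(B)

F, P, X have no nullable alternative, so no FIRST/FOLLOW check is needed there.

So the grammar has 1 FIRST/FOLLOW conflict (marked CONFLICT above).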